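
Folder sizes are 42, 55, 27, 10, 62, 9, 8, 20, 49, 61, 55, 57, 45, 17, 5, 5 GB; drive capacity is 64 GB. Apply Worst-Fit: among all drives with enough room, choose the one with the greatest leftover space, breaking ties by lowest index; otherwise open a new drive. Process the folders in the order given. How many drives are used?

10

42 GB → drive 1 (remaining 22 GB)
55 GB → drive 2 (remaining 9 GB)
27 GB → drive 3 (remaining 37 GB)
10 GB → drive 3 (remaining 27 GB)
62 GB → drive 4 (remaining 2 GB)
9 GB → drive 3 (remaining 18 GB)
8 GB → drive 1 (remaining 14 GB)
20 GB → drive 5 (remaining 44 GB)
49 GB → drive 6 (remaining 15 GB)
61 GB → drive 7 (remaining 3 GB)
55 GB → drive 8 (remaining 9 GB)
57 GB → drive 9 (remaining 7 GB)
45 GB → drive 10 (remaining 19 GB)
17 GB → drive 5 (remaining 27 GB)
5 GB → drive 5 (remaining 22 GB)
5 GB → drive 5 (remaining 17 GB)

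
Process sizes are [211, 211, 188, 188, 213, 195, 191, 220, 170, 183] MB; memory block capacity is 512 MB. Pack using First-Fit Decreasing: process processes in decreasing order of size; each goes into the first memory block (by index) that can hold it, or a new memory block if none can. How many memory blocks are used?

Sorted descending: 220, 213, 211, 211, 195, 191, 188, 188, 183, 170.
220 MB → memory block 1 (remaining 292 MB)
213 MB → memory block 1 (remaining 79 MB)
211 MB → memory block 2 (remaining 301 MB)
211 MB → memory block 2 (remaining 90 MB)
195 MB → memory block 3 (remaining 317 MB)
191 MB → memory block 3 (remaining 126 MB)
188 MB → memory block 4 (remaining 324 MB)
188 MB → memory block 4 (remaining 136 MB)
183 MB → memory block 5 (remaining 329 MB)
170 MB → memory block 5 (remaining 159 MB)

5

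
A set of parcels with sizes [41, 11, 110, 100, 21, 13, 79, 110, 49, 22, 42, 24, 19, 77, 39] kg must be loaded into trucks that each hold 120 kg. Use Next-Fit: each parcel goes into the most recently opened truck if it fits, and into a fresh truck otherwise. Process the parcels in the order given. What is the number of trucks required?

41 kg → truck 1 (remaining 79 kg)
11 kg → truck 1 (remaining 68 kg)
110 kg → truck 2 (remaining 10 kg)
100 kg → truck 3 (remaining 20 kg)
21 kg → truck 4 (remaining 99 kg)
13 kg → truck 4 (remaining 86 kg)
79 kg → truck 4 (remaining 7 kg)
110 kg → truck 5 (remaining 10 kg)
49 kg → truck 6 (remaining 71 kg)
22 kg → truck 6 (remaining 49 kg)
42 kg → truck 6 (remaining 7 kg)
24 kg → truck 7 (remaining 96 kg)
19 kg → truck 7 (remaining 77 kg)
77 kg → truck 7 (remaining 0 kg)
39 kg → truck 8 (remaining 81 kg)
Final trucks: [41,11] [110] [100] [21,13,79] [110] [49,22,42] [24,19,77] [39].

8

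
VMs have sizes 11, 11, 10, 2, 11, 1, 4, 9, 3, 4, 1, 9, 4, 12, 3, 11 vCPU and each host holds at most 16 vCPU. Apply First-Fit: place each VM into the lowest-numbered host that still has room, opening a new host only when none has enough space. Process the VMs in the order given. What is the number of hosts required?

11 vCPU → host 1 (remaining 5 vCPU)
11 vCPU → host 2 (remaining 5 vCPU)
10 vCPU → host 3 (remaining 6 vCPU)
2 vCPU → host 1 (remaining 3 vCPU)
11 vCPU → host 4 (remaining 5 vCPU)
1 vCPU → host 1 (remaining 2 vCPU)
4 vCPU → host 2 (remaining 1 vCPU)
9 vCPU → host 5 (remaining 7 vCPU)
3 vCPU → host 3 (remaining 3 vCPU)
4 vCPU → host 4 (remaining 1 vCPU)
1 vCPU → host 1 (remaining 1 vCPU)
9 vCPU → host 6 (remaining 7 vCPU)
4 vCPU → host 5 (remaining 3 vCPU)
12 vCPU → host 7 (remaining 4 vCPU)
3 vCPU → host 3 (remaining 0 vCPU)
11 vCPU → host 8 (remaining 5 vCPU)
Final hosts: [11,2,1,1] [11,4] [10,3,3] [11,4] [9,4] [9] [12] [11].

8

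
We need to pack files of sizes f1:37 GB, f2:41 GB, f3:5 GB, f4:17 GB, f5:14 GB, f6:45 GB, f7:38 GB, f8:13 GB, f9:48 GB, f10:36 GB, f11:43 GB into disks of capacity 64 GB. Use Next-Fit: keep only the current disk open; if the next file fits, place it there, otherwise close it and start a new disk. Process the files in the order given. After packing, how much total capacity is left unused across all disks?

f1 (37 GB) → disk 1 (remaining 27 GB)
f2 (41 GB) → disk 2 (remaining 23 GB)
f3 (5 GB) → disk 2 (remaining 18 GB)
f4 (17 GB) → disk 2 (remaining 1 GB)
f5 (14 GB) → disk 3 (remaining 50 GB)
f6 (45 GB) → disk 3 (remaining 5 GB)
f7 (38 GB) → disk 4 (remaining 26 GB)
f8 (13 GB) → disk 4 (remaining 13 GB)
f9 (48 GB) → disk 5 (remaining 16 GB)
f10 (36 GB) → disk 6 (remaining 28 GB)
f11 (43 GB) → disk 7 (remaining 21 GB)
7 disks × 64 GB = 448 GB; used 337 GB; unused 111 GB.

111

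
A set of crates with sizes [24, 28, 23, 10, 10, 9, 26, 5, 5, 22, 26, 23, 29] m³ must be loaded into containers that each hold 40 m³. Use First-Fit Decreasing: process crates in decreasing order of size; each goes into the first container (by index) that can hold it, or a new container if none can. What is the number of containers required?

8

Sorted descending: 29, 28, 26, 26, 24, 23, 23, 22, 10, 10, 9, 5, 5.
Put 29 m³ in container 1; 11 m³ remain.
Put 28 m³ in container 2; 12 m³ remain.
Put 26 m³ in container 3; 14 m³ remain.
Put 26 m³ in container 4; 14 m³ remain.
Put 24 m³ in container 5; 16 m³ remain.
Put 23 m³ in container 6; 17 m³ remain.
Put 23 m³ in container 7; 17 m³ remain.
Put 22 m³ in container 8; 18 m³ remain.
Put 10 m³ in container 1; 1 m³ remain.
Put 10 m³ in container 2; 2 m³ remain.
Put 9 m³ in container 3; 5 m³ remain.
Put 5 m³ in container 3; 0 m³ remain.
Put 5 m³ in container 4; 9 m³ remain.
Final containers: [29,10] [28,10] [26,9,5] [26,5] [24] [23] [23] [22].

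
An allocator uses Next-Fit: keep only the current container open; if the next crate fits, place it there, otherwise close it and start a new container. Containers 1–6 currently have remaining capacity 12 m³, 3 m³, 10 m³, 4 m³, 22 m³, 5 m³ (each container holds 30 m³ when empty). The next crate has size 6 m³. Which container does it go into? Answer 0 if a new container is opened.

Next-Fit only looks at container 6, which has 5 m³ free.
6 m³ does not fit, so a new container is opened.

0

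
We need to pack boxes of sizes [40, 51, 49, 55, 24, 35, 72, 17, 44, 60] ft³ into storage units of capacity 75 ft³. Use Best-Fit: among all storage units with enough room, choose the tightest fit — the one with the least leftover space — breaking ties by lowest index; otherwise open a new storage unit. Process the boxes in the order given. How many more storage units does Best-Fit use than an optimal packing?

Best-Fit: [40,35] [51,24] [49] [55,17] [72] [44] [60] → 7 storage units.
7 boxes exceed 37.5 ft³ (half the capacity), and no two of those can share a storage unit, so at least 7 storage units are needed.
So 7 is already optimal.

0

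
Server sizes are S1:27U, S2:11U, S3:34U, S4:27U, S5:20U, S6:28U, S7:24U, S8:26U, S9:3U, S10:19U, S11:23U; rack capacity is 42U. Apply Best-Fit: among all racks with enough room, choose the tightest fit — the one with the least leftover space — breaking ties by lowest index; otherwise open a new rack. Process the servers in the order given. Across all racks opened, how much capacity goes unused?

94

S1 (27U) → rack 1 (remaining 15U)
S2 (11U) → rack 1 (remaining 4U)
S3 (34U) → rack 2 (remaining 8U)
S4 (27U) → rack 3 (remaining 15U)
S5 (20U) → rack 4 (remaining 22U)
S6 (28U) → rack 5 (remaining 14U)
S7 (24U) → rack 6 (remaining 18U)
S8 (26U) → rack 7 (remaining 16U)
S9 (3U) → rack 1 (remaining 1U)
S10 (19U) → rack 4 (remaining 3U)
S11 (23U) → rack 8 (remaining 19U)
8 racks × 42U = 336U; used 242U; unused 94U.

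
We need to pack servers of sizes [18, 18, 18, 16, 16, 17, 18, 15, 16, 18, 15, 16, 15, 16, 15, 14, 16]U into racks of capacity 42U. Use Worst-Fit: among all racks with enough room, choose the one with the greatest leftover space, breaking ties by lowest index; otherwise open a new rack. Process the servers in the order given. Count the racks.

9 racks

18U → rack 1 (remaining 24U)
18U → rack 1 (remaining 6U)
18U → rack 2 (remaining 24U)
16U → rack 2 (remaining 8U)
16U → rack 3 (remaining 26U)
17U → rack 3 (remaining 9U)
18U → rack 4 (remaining 24U)
15U → rack 4 (remaining 9U)
16U → rack 5 (remaining 26U)
18U → rack 5 (remaining 8U)
15U → rack 6 (remaining 27U)
16U → rack 6 (remaining 11U)
15U → rack 7 (remaining 27U)
16U → rack 7 (remaining 11U)
15U → rack 8 (remaining 27U)
14U → rack 8 (remaining 13U)
16U → rack 9 (remaining 26U)
Final racks: [18,18] [18,16] [16,17] [18,15] [16,18] [15,16] [15,16] [15,14] [16].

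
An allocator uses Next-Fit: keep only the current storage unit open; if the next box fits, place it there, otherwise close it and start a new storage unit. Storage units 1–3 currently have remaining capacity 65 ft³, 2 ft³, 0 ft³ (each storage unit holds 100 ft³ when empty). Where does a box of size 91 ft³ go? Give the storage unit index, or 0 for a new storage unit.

0

Next-Fit only looks at storage unit 3, which has 0 ft³ free.
91 ft³ does not fit, so a new storage unit is opened.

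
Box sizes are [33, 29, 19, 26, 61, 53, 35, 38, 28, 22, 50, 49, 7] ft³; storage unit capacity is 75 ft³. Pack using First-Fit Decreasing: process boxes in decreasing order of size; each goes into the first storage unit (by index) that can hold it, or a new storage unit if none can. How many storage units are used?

Sorted descending: 61, 53, 50, 49, 38, 35, 33, 29, 28, 26, 22, 19, 7.
Put 61 ft³ in storage unit 1; 14 ft³ remain.
Put 53 ft³ in storage unit 2; 22 ft³ remain.
Put 50 ft³ in storage unit 3; 25 ft³ remain.
Put 49 ft³ in storage unit 4; 26 ft³ remain.
Put 38 ft³ in storage unit 5; 37 ft³ remain.
Put 35 ft³ in storage unit 5; 2 ft³ remain.
Put 33 ft³ in storage unit 6; 42 ft³ remain.
Put 29 ft³ in storage unit 6; 13 ft³ remain.
Put 28 ft³ in storage unit 7; 47 ft³ remain.
Put 26 ft³ in storage unit 4; 0 ft³ remain.
Put 22 ft³ in storage unit 2; 0 ft³ remain.
Put 19 ft³ in storage unit 3; 6 ft³ remain.
Put 7 ft³ in storage unit 1; 7 ft³ remain.
Final storage units: [61,7] [53,22] [50,19] [49,26] [38,35] [33,29] [28].

7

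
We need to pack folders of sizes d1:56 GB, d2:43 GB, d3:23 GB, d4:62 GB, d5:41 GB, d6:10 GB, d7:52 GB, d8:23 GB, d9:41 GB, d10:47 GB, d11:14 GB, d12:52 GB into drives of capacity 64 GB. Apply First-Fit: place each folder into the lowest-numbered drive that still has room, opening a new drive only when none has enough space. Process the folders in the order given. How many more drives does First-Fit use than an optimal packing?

0

First-Fit: [56] [43,10] [23,41] [62] [52] [23,41] [47,14] [52] → 8 drives.
Total size 464 GB; any packing needs at least ⌈464/64⌉ = 8 drives.
So 8 is already optimal.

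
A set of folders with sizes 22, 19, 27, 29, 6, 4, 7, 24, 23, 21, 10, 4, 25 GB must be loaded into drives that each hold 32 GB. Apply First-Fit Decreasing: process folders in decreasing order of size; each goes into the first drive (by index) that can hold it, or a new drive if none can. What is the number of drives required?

Sorted descending: 29, 27, 25, 24, 23, 22, 21, 19, 10, 7, 6, 4, 4.
drive 1: place 29 GB, 3 GB left
drive 2: place 27 GB, 5 GB left
drive 3: place 25 GB, 7 GB left
drive 4: place 24 GB, 8 GB left
drive 5: place 23 GB, 9 GB left
drive 6: place 22 GB, 10 GB left
drive 7: place 21 GB, 11 GB left
drive 8: place 19 GB, 13 GB left
drive 6: place 10 GB, 0 GB left
drive 3: place 7 GB, 0 GB left
drive 4: place 6 GB, 2 GB left
drive 2: place 4 GB, 1 GB left
drive 5: place 4 GB, 5 GB left

8 drives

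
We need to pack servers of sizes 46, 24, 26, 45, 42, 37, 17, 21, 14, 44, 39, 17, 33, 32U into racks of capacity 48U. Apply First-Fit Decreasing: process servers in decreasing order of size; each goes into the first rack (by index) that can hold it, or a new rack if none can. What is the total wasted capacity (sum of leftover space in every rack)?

Sorted descending: 46, 45, 44, 42, 39, 37, 33, 32, 26, 24, 21, 17, 17, 14.
46U → rack 1 (remaining 2U)
45U → rack 2 (remaining 3U)
44U → rack 3 (remaining 4U)
42U → rack 4 (remaining 6U)
39U → rack 5 (remaining 9U)
37U → rack 6 (remaining 11U)
33U → rack 7 (remaining 15U)
32U → rack 8 (remaining 16U)
26U → rack 9 (remaining 22U)
24U → rack 10 (remaining 24U)
21U → rack 9 (remaining 1U)
17U → rack 10 (remaining 7U)
17U → rack 11 (remaining 31U)
14U → rack 7 (remaining 1U)
11 racks × 48U = 528U; used 437U; unused 91U.

91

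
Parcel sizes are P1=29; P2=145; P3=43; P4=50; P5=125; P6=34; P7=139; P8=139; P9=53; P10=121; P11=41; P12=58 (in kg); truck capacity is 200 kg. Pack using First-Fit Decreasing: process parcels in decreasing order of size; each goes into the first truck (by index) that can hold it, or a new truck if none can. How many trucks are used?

5

Sorted descending: 145, 139, 139, 125, 121, 58, 53, 50, 43, 41, 34, 29.
145 kg → truck 1 (remaining 55 kg)
139 kg → truck 2 (remaining 61 kg)
139 kg → truck 3 (remaining 61 kg)
125 kg → truck 4 (remaining 75 kg)
121 kg → truck 5 (remaining 79 kg)
58 kg → truck 2 (remaining 3 kg)
53 kg → truck 1 (remaining 2 kg)
50 kg → truck 3 (remaining 11 kg)
43 kg → truck 4 (remaining 32 kg)
41 kg → truck 5 (remaining 38 kg)
34 kg → truck 5 (remaining 4 kg)
29 kg → truck 4 (remaining 3 kg)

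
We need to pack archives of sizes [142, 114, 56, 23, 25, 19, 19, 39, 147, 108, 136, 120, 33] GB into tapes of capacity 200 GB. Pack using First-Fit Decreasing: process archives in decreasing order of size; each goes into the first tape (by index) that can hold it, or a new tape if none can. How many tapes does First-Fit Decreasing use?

6

Sorted descending: 147, 142, 136, 120, 114, 108, 56, 39, 33, 25, 23, 19, 19.
Put 147 GB in tape 1; 53 GB remain.
Put 142 GB in tape 2; 58 GB remain.
Put 136 GB in tape 3; 64 GB remain.
Put 120 GB in tape 4; 80 GB remain.
Put 114 GB in tape 5; 86 GB remain.
Put 108 GB in tape 6; 92 GB remain.
Put 56 GB in tape 2; 2 GB remain.
Put 39 GB in tape 1; 14 GB remain.
Put 33 GB in tape 3; 31 GB remain.
Put 25 GB in tape 3; 6 GB remain.
Put 23 GB in tape 4; 57 GB remain.
Put 19 GB in tape 4; 38 GB remain.
Put 19 GB in tape 4; 19 GB remain.
Final tapes: [147,39] [142,56] [136,33,25] [120,23,19,19] [114] [108].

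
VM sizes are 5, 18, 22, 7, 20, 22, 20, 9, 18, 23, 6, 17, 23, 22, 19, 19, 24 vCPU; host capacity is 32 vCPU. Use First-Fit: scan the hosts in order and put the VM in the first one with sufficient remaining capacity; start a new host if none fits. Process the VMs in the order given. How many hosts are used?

5 vCPU → host 1 (remaining 27 vCPU)
18 vCPU → host 1 (remaining 9 vCPU)
22 vCPU → host 2 (remaining 10 vCPU)
7 vCPU → host 1 (remaining 2 vCPU)
20 vCPU → host 3 (remaining 12 vCPU)
22 vCPU → host 4 (remaining 10 vCPU)
20 vCPU → host 5 (remaining 12 vCPU)
9 vCPU → host 2 (remaining 1 vCPU)
18 vCPU → host 6 (remaining 14 vCPU)
23 vCPU → host 7 (remaining 9 vCPU)
6 vCPU → host 3 (remaining 6 vCPU)
17 vCPU → host 8 (remaining 15 vCPU)
23 vCPU → host 9 (remaining 9 vCPU)
22 vCPU → host 10 (remaining 10 vCPU)
19 vCPU → host 11 (remaining 13 vCPU)
19 vCPU → host 12 (remaining 13 vCPU)
24 vCPU → host 13 (remaining 8 vCPU)
Final hosts: [5,18,7] [22,9] [20,6] [22] [20] [18] [23] [17] [23] [22] [19] [19] [24].

13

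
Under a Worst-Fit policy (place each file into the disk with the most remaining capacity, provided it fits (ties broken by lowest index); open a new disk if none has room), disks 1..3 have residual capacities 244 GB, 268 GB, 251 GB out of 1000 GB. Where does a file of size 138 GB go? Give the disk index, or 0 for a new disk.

Disks with room: disk 1 (244 GB), disk 2 (268 GB), disk 3 (251 GB).
Most room is disk 2 with 268 GB free.

2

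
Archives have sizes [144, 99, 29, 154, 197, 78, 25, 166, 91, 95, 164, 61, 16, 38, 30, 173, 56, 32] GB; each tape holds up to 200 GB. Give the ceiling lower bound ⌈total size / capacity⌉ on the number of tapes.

Total size = 144 + 99 + 29 + 154 + 197 + 78 + 25 + 166 + 91 + 95 + 164 + 61 + 16 + 38 + 30 + 173 + 56 + 32 = 1648 GB.
⌈1648 / 200⌉ = 9.

9 tapes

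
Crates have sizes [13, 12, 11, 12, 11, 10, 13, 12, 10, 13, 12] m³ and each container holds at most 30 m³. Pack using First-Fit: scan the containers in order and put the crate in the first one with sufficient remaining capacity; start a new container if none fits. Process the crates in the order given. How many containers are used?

Put 13 m³ in container 1; 17 m³ remain.
Put 12 m³ in container 1; 5 m³ remain.
Put 11 m³ in container 2; 19 m³ remain.
Put 12 m³ in container 2; 7 m³ remain.
Put 11 m³ in container 3; 19 m³ remain.
Put 10 m³ in container 3; 9 m³ remain.
Put 13 m³ in container 4; 17 m³ remain.
Put 12 m³ in container 4; 5 m³ remain.
Put 10 m³ in container 5; 20 m³ remain.
Put 13 m³ in container 5; 7 m³ remain.
Put 12 m³ in container 6; 18 m³ remain.

6 containers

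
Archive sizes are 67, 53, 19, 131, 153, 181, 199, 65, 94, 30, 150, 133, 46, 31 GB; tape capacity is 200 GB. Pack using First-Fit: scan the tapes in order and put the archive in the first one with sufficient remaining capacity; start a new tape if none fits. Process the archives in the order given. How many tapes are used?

67 GB → tape 1 (remaining 133 GB)
53 GB → tape 1 (remaining 80 GB)
19 GB → tape 1 (remaining 61 GB)
131 GB → tape 2 (remaining 69 GB)
153 GB → tape 3 (remaining 47 GB)
181 GB → tape 4 (remaining 19 GB)
199 GB → tape 5 (remaining 1 GB)
65 GB → tape 2 (remaining 4 GB)
94 GB → tape 6 (remaining 106 GB)
30 GB → tape 1 (remaining 31 GB)
150 GB → tape 7 (remaining 50 GB)
133 GB → tape 8 (remaining 67 GB)
46 GB → tape 3 (remaining 1 GB)
31 GB → tape 1 (remaining 0 GB)
Final tapes: [67,53,19,30,31] [131,65] [153,46] [181] [199] [94] [150] [133].

8 tapes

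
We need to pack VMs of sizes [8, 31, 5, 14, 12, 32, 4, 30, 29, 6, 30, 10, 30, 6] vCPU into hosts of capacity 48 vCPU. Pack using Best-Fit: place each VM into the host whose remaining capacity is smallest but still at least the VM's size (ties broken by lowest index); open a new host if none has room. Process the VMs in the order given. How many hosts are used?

8 vCPU → host 1 (remaining 40 vCPU)
31 vCPU → host 1 (remaining 9 vCPU)
5 vCPU → host 1 (remaining 4 vCPU)
14 vCPU → host 2 (remaining 34 vCPU)
12 vCPU → host 2 (remaining 22 vCPU)
32 vCPU → host 3 (remaining 16 vCPU)
4 vCPU → host 1 (remaining 0 vCPU)
30 vCPU → host 4 (remaining 18 vCPU)
29 vCPU → host 5 (remaining 19 vCPU)
6 vCPU → host 3 (remaining 10 vCPU)
30 vCPU → host 6 (remaining 18 vCPU)
10 vCPU → host 3 (remaining 0 vCPU)
30 vCPU → host 7 (remaining 18 vCPU)
6 vCPU → host 4 (remaining 12 vCPU)
Final hosts: [8,31,5,4] [14,12] [32,6,10] [30,6] [29] [30] [30].

7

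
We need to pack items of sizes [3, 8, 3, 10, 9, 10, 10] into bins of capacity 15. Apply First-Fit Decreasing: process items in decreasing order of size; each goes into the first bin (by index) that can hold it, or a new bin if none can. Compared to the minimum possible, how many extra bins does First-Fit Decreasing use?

First-Fit Decreasing: [10,3] [10,3] [10] [9] [8] → 5 bins.
5 items exceed 7.5 (half the capacity), and no two of those can share a bin, so at least 5 bins are needed.
So 5 is already optimal.

0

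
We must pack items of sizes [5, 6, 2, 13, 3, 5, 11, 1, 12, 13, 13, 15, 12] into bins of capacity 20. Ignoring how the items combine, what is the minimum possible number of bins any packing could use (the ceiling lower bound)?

Total size = 5 + 6 + 2 + 13 + 3 + 5 + 11 + 1 + 12 + 13 + 13 + 15 + 12 = 111.
⌈111 / 20⌉ = 6.

6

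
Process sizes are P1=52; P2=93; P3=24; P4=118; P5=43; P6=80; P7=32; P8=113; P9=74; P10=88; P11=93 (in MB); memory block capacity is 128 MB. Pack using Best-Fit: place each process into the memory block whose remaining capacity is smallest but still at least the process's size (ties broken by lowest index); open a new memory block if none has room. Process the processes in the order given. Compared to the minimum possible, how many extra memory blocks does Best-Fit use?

1

Best-Fit: [52,43,32] [93,24] [118] [80] [113] [74] [88] [93] → 8 memory blocks.
Total size 810 MB; any packing needs at least ⌈810/128⌉ = 7 memory blocks.
An optimal packing achieves that bound: [118] [113] [93,32] [93,24] [88] [80,43] [74,52] → 7 memory blocks.
Excess: 8 − 7 = 1.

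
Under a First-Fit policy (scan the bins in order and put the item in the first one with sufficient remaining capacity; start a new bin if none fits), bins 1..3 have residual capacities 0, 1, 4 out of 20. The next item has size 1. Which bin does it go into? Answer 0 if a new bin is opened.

2

Bins with room: bin 2 (1), bin 3 (4).
The first with room is bin 2.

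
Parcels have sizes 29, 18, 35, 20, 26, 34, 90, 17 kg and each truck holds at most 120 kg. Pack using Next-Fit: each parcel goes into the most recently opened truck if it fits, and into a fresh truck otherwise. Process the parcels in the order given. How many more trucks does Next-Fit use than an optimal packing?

Next-Fit: [29,18,35,20] [26,34] [90,17] → 3 trucks.
Total size 269 kg; any packing needs at least ⌈269/120⌉ = 3 trucks.
So 3 is already optimal.

0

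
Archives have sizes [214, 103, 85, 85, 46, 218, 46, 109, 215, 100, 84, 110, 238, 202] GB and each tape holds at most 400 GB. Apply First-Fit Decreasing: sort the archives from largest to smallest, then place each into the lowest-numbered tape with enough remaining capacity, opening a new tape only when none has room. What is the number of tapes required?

5 tapes

Sorted descending: 238, 218, 215, 214, 202, 110, 109, 103, 100, 85, 85, 84, 46, 46.
tape 1: place 238 GB, 162 GB left
tape 2: place 218 GB, 182 GB left
tape 3: place 215 GB, 185 GB left
tape 4: place 214 GB, 186 GB left
tape 5: place 202 GB, 198 GB left
tape 1: place 110 GB, 52 GB left
tape 2: place 109 GB, 73 GB left
tape 3: place 103 GB, 82 GB left
tape 4: place 100 GB, 86 GB left
tape 4: place 85 GB, 1 GB left
tape 5: place 85 GB, 113 GB left
tape 5: place 84 GB, 29 GB left
tape 1: place 46 GB, 6 GB left
tape 2: place 46 GB, 27 GB left
Final tapes: [238,110,46] [218,109,46] [215,103] [214,100,85] [202,85,84].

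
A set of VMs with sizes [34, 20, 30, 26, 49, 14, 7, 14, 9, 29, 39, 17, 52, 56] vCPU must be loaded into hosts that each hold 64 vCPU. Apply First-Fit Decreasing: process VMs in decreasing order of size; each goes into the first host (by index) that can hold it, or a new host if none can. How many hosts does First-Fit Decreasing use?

7

Sorted descending: 56, 52, 49, 39, 34, 30, 29, 26, 20, 17, 14, 14, 9, 7.
56 vCPU → host 1 (remaining 8 vCPU)
52 vCPU → host 2 (remaining 12 vCPU)
49 vCPU → host 3 (remaining 15 vCPU)
39 vCPU → host 4 (remaining 25 vCPU)
34 vCPU → host 5 (remaining 30 vCPU)
30 vCPU → host 5 (remaining 0 vCPU)
29 vCPU → host 6 (remaining 35 vCPU)
26 vCPU → host 6 (remaining 9 vCPU)
20 vCPU → host 4 (remaining 5 vCPU)
17 vCPU → host 7 (remaining 47 vCPU)
14 vCPU → host 3 (remaining 1 vCPU)
14 vCPU → host 7 (remaining 33 vCPU)
9 vCPU → host 2 (remaining 3 vCPU)
7 vCPU → host 1 (remaining 1 vCPU)
Final hosts: [56,7] [52,9] [49,14] [39,20] [34,30] [29,26] [17,14].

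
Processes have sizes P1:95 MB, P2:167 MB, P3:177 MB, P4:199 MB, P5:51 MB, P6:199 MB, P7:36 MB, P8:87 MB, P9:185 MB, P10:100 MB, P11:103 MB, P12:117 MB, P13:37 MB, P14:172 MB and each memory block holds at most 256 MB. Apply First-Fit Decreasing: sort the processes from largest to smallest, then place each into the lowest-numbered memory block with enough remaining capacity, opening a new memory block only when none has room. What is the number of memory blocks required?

8

Sorted descending: 199, 199, 185, 177, 172, 167, 117, 103, 100, 95, 87, 51, 37, 36.
199 MB → memory block 1 (remaining 57 MB)
199 MB → memory block 2 (remaining 57 MB)
185 MB → memory block 3 (remaining 71 MB)
177 MB → memory block 4 (remaining 79 MB)
172 MB → memory block 5 (remaining 84 MB)
167 MB → memory block 6 (remaining 89 MB)
117 MB → memory block 7 (remaining 139 MB)
103 MB → memory block 7 (remaining 36 MB)
100 MB → memory block 8 (remaining 156 MB)
95 MB → memory block 8 (remaining 61 MB)
87 MB → memory block 6 (remaining 2 MB)
51 MB → memory block 1 (remaining 6 MB)
37 MB → memory block 2 (remaining 20 MB)
36 MB → memory block 3 (remaining 35 MB)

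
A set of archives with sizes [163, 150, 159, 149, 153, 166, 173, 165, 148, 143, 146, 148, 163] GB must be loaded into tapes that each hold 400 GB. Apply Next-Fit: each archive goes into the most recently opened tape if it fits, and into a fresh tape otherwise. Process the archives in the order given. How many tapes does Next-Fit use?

7

tape 1: place 163 GB, 237 GB left
tape 1: place 150 GB, 87 GB left
tape 2: place 159 GB, 241 GB left
tape 2: place 149 GB, 92 GB left
tape 3: place 153 GB, 247 GB left
tape 3: place 166 GB, 81 GB left
tape 4: place 173 GB, 227 GB left
tape 4: place 165 GB, 62 GB left
tape 5: place 148 GB, 252 GB left
tape 5: place 143 GB, 109 GB left
tape 6: place 146 GB, 254 GB left
tape 6: place 148 GB, 106 GB left
tape 7: place 163 GB, 237 GB left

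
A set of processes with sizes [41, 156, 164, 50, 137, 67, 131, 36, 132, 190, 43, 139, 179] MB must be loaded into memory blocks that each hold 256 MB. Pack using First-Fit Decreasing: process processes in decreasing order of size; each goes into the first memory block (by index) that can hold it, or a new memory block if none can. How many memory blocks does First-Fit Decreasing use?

Sorted descending: 190, 179, 164, 156, 139, 137, 132, 131, 67, 50, 43, 41, 36.
Put 190 MB in memory block 1; 66 MB remain.
Put 179 MB in memory block 2; 77 MB remain.
Put 164 MB in memory block 3; 92 MB remain.
Put 156 MB in memory block 4; 100 MB remain.
Put 139 MB in memory block 5; 117 MB remain.
Put 137 MB in memory block 6; 119 MB remain.
Put 132 MB in memory block 7; 124 MB remain.
Put 131 MB in memory block 8; 125 MB remain.
Put 67 MB in memory block 2; 10 MB remain.
Put 50 MB in memory block 1; 16 MB remain.
Put 43 MB in memory block 3; 49 MB remain.
Put 41 MB in memory block 3; 8 MB remain.
Put 36 MB in memory block 4; 64 MB remain.

8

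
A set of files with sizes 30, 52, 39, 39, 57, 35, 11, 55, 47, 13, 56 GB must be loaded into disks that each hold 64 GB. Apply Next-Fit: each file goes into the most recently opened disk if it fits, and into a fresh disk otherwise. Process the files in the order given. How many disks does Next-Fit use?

9

Put 30 GB in disk 1; 34 GB remain.
Put 52 GB in disk 2; 12 GB remain.
Put 39 GB in disk 3; 25 GB remain.
Put 39 GB in disk 4; 25 GB remain.
Put 57 GB in disk 5; 7 GB remain.
Put 35 GB in disk 6; 29 GB remain.
Put 11 GB in disk 6; 18 GB remain.
Put 55 GB in disk 7; 9 GB remain.
Put 47 GB in disk 8; 17 GB remain.
Put 13 GB in disk 8; 4 GB remain.
Put 56 GB in disk 9; 8 GB remain.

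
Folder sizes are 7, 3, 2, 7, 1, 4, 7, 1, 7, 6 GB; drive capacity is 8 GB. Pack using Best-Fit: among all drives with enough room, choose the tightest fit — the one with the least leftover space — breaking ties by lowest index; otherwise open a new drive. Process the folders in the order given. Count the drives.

Put 7 GB in drive 1; 1 GB remain.
Put 3 GB in drive 2; 5 GB remain.
Put 2 GB in drive 2; 3 GB remain.
Put 7 GB in drive 3; 1 GB remain.
Put 1 GB in drive 1; 0 GB remain.
Put 4 GB in drive 4; 4 GB remain.
Put 7 GB in drive 5; 1 GB remain.
Put 1 GB in drive 3; 0 GB remain.
Put 7 GB in drive 6; 1 GB remain.
Put 6 GB in drive 7; 2 GB remain.
Final drives: [7,1] [3,2] [7,1] [4] [7] [7] [6].

7 drives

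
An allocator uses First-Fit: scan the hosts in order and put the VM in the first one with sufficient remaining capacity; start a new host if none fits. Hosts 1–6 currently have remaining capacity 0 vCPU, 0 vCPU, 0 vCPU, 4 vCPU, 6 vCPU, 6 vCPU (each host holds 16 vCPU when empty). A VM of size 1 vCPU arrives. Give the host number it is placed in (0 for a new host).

4

Hosts with room: host 4 (4 vCPU), host 5 (6 vCPU), host 6 (6 vCPU).
The first with room is host 4.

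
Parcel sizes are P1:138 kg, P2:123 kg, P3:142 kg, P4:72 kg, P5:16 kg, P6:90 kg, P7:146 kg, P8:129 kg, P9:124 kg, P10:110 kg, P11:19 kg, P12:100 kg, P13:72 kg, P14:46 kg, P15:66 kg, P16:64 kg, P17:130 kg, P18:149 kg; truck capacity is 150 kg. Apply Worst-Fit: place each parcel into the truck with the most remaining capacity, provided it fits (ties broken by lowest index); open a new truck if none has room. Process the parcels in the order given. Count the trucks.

truck 1: place P1 (138 kg), 12 kg left
truck 2: place P2 (123 kg), 27 kg left
truck 3: place P3 (142 kg), 8 kg left
truck 4: place P4 (72 kg), 78 kg left
truck 4: place P5 (16 kg), 62 kg left
truck 5: place P6 (90 kg), 60 kg left
truck 6: place P7 (146 kg), 4 kg left
truck 7: place P8 (129 kg), 21 kg left
truck 8: place P9 (124 kg), 26 kg left
truck 9: place P10 (110 kg), 40 kg left
truck 4: place P11 (19 kg), 43 kg left
truck 10: place P12 (100 kg), 50 kg left
truck 11: place P13 (72 kg), 78 kg left
truck 11: place P14 (46 kg), 32 kg left
truck 12: place P15 (66 kg), 84 kg left
truck 12: place P16 (64 kg), 20 kg left
truck 13: place P17 (130 kg), 20 kg left
truck 14: place P18 (149 kg), 1 kg left

14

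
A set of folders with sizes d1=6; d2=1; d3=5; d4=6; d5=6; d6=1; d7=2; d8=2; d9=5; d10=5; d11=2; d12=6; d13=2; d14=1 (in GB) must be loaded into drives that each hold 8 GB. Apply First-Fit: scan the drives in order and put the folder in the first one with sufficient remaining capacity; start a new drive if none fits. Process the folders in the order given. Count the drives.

7 drives

Put d1 (6 GB) in drive 1; 2 GB remain.
Put d2 (1 GB) in drive 1; 1 GB remain.
Put d3 (5 GB) in drive 2; 3 GB remain.
Put d4 (6 GB) in drive 3; 2 GB remain.
Put d5 (6 GB) in drive 4; 2 GB remain.
Put d6 (1 GB) in drive 1; 0 GB remain.
Put d7 (2 GB) in drive 2; 1 GB remain.
Put d8 (2 GB) in drive 3; 0 GB remain.
Put d9 (5 GB) in drive 5; 3 GB remain.
Put d10 (5 GB) in drive 6; 3 GB remain.
Put d11 (2 GB) in drive 4; 0 GB remain.
Put d12 (6 GB) in drive 7; 2 GB remain.
Put d13 (2 GB) in drive 5; 1 GB remain.
Put d14 (1 GB) in drive 2; 0 GB remain.
Final drives: [6,1,1] [5,2,1] [6,2] [6,2] [5,2] [5] [6].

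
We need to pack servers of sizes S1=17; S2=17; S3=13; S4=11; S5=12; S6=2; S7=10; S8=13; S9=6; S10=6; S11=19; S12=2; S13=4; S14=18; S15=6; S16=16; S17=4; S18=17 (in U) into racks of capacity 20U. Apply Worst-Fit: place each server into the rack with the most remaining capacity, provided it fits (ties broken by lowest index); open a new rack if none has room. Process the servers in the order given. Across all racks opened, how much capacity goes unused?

Put S1 (17U) in rack 1; 3U remain.
Put S2 (17U) in rack 2; 3U remain.
Put S3 (13U) in rack 3; 7U remain.
Put S4 (11U) in rack 4; 9U remain.
Put S5 (12U) in rack 5; 8U remain.
Put S6 (2U) in rack 4; 7U remain.
Put S7 (10U) in rack 6; 10U remain.
Put S8 (13U) in rack 7; 7U remain.
Put S9 (6U) in rack 6; 4U remain.
Put S10 (6U) in rack 5; 2U remain.
Put S11 (19U) in rack 8; 1U remain.
Put S12 (2U) in rack 3; 5U remain.
Put S13 (4U) in rack 4; 3U remain.
Put S14 (18U) in rack 9; 2U remain.
Put S15 (6U) in rack 7; 1U remain.
Put S16 (16U) in rack 10; 4U remain.
Put S17 (4U) in rack 3; 1U remain.
Put S18 (17U) in rack 11; 3U remain.
11 racks × 20U = 220U; used 193U; unused 27U.

27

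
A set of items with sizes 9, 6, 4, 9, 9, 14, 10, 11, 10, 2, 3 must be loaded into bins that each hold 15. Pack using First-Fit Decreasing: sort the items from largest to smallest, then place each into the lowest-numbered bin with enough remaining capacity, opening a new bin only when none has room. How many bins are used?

Sorted descending: 14, 11, 10, 10, 9, 9, 9, 6, 4, 3, 2.
14 → bin 1 (remaining 1)
11 → bin 2 (remaining 4)
10 → bin 3 (remaining 5)
10 → bin 4 (remaining 5)
9 → bin 5 (remaining 6)
9 → bin 6 (remaining 6)
9 → bin 7 (remaining 6)
6 → bin 5 (remaining 0)
4 → bin 2 (remaining 0)
3 → bin 3 (remaining 2)
2 → bin 3 (remaining 0)

7 bins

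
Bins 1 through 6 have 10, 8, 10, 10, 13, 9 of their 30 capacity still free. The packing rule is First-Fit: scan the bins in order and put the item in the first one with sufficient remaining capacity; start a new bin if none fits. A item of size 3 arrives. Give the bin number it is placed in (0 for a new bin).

Bins with room: bin 1 (10), bin 2 (8), bin 3 (10), bin 4 (10), bin 5 (13), bin 6 (9).
The first with room is bin 1.

1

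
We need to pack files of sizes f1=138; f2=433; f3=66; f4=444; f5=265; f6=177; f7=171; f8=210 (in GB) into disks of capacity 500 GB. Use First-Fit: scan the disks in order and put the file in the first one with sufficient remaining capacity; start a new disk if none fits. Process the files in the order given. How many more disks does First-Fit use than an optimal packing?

First-Fit: [138,66,265] [433] [444] [177,171] [210] → 5 disks.
Total size 1904 GB; any packing needs at least ⌈1904/500⌉ = 4 disks.
An optimal packing achieves that bound: [444] [433,66] [265,210] [177,171,138] → 4 disks.
Excess: 5 − 4 = 1.

1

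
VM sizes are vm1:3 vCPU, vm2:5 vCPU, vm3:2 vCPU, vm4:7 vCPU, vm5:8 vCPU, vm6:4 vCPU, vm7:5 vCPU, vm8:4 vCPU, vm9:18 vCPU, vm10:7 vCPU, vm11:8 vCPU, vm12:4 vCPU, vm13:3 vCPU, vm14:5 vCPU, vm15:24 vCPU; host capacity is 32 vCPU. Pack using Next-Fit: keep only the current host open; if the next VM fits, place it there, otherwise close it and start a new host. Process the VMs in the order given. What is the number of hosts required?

4

host 1: place vm1 (3 vCPU), 29 vCPU left
host 1: place vm2 (5 vCPU), 24 vCPU left
host 1: place vm3 (2 vCPU), 22 vCPU left
host 1: place vm4 (7 vCPU), 15 vCPU left
host 1: place vm5 (8 vCPU), 7 vCPU left
host 1: place vm6 (4 vCPU), 3 vCPU left
host 2: place vm7 (5 vCPU), 27 vCPU left
host 2: place vm8 (4 vCPU), 23 vCPU left
host 2: place vm9 (18 vCPU), 5 vCPU left
host 3: place vm10 (7 vCPU), 25 vCPU left
host 3: place vm11 (8 vCPU), 17 vCPU left
host 3: place vm12 (4 vCPU), 13 vCPU left
host 3: place vm13 (3 vCPU), 10 vCPU left
host 3: place vm14 (5 vCPU), 5 vCPU left
host 4: place vm15 (24 vCPU), 8 vCPU left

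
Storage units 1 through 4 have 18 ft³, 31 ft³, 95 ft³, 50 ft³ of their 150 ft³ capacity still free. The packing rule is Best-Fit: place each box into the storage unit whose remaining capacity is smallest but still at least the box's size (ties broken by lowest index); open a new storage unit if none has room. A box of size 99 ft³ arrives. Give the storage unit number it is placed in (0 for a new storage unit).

No storage unit has ≥ 99 ft³ free, so a new storage unit is opened.

0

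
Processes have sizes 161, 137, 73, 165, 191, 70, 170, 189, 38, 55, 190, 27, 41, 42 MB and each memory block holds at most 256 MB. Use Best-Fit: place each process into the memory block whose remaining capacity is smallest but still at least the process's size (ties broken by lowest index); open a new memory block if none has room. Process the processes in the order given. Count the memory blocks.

Put 161 MB in memory block 1; 95 MB remain.
Put 137 MB in memory block 2; 119 MB remain.
Put 73 MB in memory block 1; 22 MB remain.
Put 165 MB in memory block 3; 91 MB remain.
Put 191 MB in memory block 4; 65 MB remain.
Put 70 MB in memory block 3; 21 MB remain.
Put 170 MB in memory block 5; 86 MB remain.
Put 189 MB in memory block 6; 67 MB remain.
Put 38 MB in memory block 4; 27 MB remain.
Put 55 MB in memory block 6; 12 MB remain.
Put 190 MB in memory block 7; 66 MB remain.
Put 27 MB in memory block 4; 0 MB remain.
Put 41 MB in memory block 7; 25 MB remain.
Put 42 MB in memory block 5; 44 MB remain.
Final memory blocks: [161,73] [137] [165,70] [191,38,27] [170,42] [189,55] [190,41].

7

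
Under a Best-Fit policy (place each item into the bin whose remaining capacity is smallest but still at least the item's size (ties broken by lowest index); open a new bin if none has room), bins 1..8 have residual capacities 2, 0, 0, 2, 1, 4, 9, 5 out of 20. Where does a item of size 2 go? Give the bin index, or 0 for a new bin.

1

Bins with room: bin 1 (2), bin 4 (2), bin 6 (4), bin 7 (9), bin 8 (5).
Tightest fit is bin 1 with 2 free.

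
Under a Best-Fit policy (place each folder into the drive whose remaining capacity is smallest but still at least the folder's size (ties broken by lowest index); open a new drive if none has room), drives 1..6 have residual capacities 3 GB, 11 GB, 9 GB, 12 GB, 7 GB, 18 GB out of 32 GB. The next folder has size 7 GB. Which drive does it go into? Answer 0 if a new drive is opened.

Drives with room: drive 2 (11 GB), drive 3 (9 GB), drive 4 (12 GB), drive 5 (7 GB), drive 6 (18 GB).
Tightest fit is drive 5 with 7 GB free.

5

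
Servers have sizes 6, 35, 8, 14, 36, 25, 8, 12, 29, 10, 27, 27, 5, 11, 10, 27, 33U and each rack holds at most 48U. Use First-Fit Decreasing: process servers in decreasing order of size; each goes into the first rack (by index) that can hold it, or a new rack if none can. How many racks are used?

8

Sorted descending: 36, 35, 33, 29, 27, 27, 27, 25, 14, 12, 11, 10, 10, 8, 8, 6, 5.
rack 1: place 36U, 12U left
rack 2: place 35U, 13U left
rack 3: place 33U, 15U left
rack 4: place 29U, 19U left
rack 5: place 27U, 21U left
rack 6: place 27U, 21U left
rack 7: place 27U, 21U left
rack 8: place 25U, 23U left
rack 3: place 14U, 1U left
rack 1: place 12U, 0U left
rack 2: place 11U, 2U left
rack 4: place 10U, 9U left
rack 5: place 10U, 11U left
rack 4: place 8U, 1U left
rack 5: place 8U, 3U left
rack 6: place 6U, 15U left
rack 6: place 5U, 10U left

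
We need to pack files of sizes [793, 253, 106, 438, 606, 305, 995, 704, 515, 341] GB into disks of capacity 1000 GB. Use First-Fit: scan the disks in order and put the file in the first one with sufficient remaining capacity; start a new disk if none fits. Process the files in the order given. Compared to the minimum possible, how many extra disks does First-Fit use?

First-Fit: [793,106] [253,438,305] [606,341] [995] [704] [515] → 6 disks.
Total size 5056 GB; any packing needs at least ⌈5056/1000⌉ = 6 disks.
So 6 is already optimal.

0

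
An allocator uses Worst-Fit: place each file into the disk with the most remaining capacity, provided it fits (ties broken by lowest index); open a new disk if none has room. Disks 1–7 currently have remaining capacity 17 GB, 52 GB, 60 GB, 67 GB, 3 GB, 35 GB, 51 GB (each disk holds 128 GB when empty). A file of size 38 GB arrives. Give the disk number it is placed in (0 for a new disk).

4

Disks with room: disk 2 (52 GB), disk 3 (60 GB), disk 4 (67 GB), disk 7 (51 GB).
Most room is disk 4 with 67 GB free.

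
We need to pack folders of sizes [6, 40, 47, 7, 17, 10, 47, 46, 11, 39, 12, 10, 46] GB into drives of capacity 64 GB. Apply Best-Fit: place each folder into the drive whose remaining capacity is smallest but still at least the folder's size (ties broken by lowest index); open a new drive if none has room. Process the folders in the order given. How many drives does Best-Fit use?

6

Put 6 GB in drive 1; 58 GB remain.
Put 40 GB in drive 1; 18 GB remain.
Put 47 GB in drive 2; 17 GB remain.
Put 7 GB in drive 2; 10 GB remain.
Put 17 GB in drive 1; 1 GB remain.
Put 10 GB in drive 2; 0 GB remain.
Put 47 GB in drive 3; 17 GB remain.
Put 46 GB in drive 4; 18 GB remain.
Put 11 GB in drive 3; 6 GB remain.
Put 39 GB in drive 5; 25 GB remain.
Put 12 GB in drive 4; 6 GB remain.
Put 10 GB in drive 5; 15 GB remain.
Put 46 GB in drive 6; 18 GB remain.
Final drives: [6,40,17] [47,7,10] [47,11] [46,12] [39,10] [46].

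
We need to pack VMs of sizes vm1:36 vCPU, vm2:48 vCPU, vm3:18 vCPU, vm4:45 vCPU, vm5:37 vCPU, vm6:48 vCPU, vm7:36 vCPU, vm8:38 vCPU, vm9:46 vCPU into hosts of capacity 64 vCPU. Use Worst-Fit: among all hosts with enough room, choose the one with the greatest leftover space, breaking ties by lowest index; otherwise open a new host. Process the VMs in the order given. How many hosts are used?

host 1: place vm1 (36 vCPU), 28 vCPU left
host 2: place vm2 (48 vCPU), 16 vCPU left
host 1: place vm3 (18 vCPU), 10 vCPU left
host 3: place vm4 (45 vCPU), 19 vCPU left
host 4: place vm5 (37 vCPU), 27 vCPU left
host 5: place vm6 (48 vCPU), 16 vCPU left
host 6: place vm7 (36 vCPU), 28 vCPU left
host 7: place vm8 (38 vCPU), 26 vCPU left
host 8: place vm9 (46 vCPU), 18 vCPU left

8 hosts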